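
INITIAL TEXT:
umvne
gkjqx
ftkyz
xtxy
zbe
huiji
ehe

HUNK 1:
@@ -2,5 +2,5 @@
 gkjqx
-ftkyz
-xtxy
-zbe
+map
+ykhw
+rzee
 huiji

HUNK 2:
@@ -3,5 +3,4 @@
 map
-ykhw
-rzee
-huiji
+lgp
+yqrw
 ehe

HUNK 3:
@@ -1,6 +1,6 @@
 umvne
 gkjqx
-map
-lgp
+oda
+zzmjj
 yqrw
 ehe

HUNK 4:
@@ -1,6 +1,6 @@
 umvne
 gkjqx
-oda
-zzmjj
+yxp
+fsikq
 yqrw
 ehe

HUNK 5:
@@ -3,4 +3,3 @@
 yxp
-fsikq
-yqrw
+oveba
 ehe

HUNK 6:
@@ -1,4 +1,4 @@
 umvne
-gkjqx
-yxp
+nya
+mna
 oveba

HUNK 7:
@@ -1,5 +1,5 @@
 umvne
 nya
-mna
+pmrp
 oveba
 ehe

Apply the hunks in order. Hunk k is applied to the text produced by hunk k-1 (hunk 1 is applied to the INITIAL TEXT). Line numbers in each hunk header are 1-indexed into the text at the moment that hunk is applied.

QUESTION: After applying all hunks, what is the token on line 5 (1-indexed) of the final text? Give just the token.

Answer: ehe

Derivation:
Hunk 1: at line 2 remove [ftkyz,xtxy,zbe] add [map,ykhw,rzee] -> 7 lines: umvne gkjqx map ykhw rzee huiji ehe
Hunk 2: at line 3 remove [ykhw,rzee,huiji] add [lgp,yqrw] -> 6 lines: umvne gkjqx map lgp yqrw ehe
Hunk 3: at line 1 remove [map,lgp] add [oda,zzmjj] -> 6 lines: umvne gkjqx oda zzmjj yqrw ehe
Hunk 4: at line 1 remove [oda,zzmjj] add [yxp,fsikq] -> 6 lines: umvne gkjqx yxp fsikq yqrw ehe
Hunk 5: at line 3 remove [fsikq,yqrw] add [oveba] -> 5 lines: umvne gkjqx yxp oveba ehe
Hunk 6: at line 1 remove [gkjqx,yxp] add [nya,mna] -> 5 lines: umvne nya mna oveba ehe
Hunk 7: at line 1 remove [mna] add [pmrp] -> 5 lines: umvne nya pmrp oveba ehe
Final line 5: ehe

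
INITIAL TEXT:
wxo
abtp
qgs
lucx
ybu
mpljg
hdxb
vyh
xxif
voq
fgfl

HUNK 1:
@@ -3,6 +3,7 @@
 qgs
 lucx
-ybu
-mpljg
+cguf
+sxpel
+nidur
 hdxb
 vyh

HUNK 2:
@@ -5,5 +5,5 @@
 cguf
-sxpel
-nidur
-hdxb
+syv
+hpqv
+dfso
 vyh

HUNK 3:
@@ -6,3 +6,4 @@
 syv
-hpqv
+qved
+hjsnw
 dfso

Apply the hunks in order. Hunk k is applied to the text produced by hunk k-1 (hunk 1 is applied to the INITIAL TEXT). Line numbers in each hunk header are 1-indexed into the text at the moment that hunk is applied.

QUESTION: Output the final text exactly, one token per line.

Hunk 1: at line 3 remove [ybu,mpljg] add [cguf,sxpel,nidur] -> 12 lines: wxo abtp qgs lucx cguf sxpel nidur hdxb vyh xxif voq fgfl
Hunk 2: at line 5 remove [sxpel,nidur,hdxb] add [syv,hpqv,dfso] -> 12 lines: wxo abtp qgs lucx cguf syv hpqv dfso vyh xxif voq fgfl
Hunk 3: at line 6 remove [hpqv] add [qved,hjsnw] -> 13 lines: wxo abtp qgs lucx cguf syv qved hjsnw dfso vyh xxif voq fgfl

Answer: wxo
abtp
qgs
lucx
cguf
syv
qved
hjsnw
dfso
vyh
xxif
voq
fgfl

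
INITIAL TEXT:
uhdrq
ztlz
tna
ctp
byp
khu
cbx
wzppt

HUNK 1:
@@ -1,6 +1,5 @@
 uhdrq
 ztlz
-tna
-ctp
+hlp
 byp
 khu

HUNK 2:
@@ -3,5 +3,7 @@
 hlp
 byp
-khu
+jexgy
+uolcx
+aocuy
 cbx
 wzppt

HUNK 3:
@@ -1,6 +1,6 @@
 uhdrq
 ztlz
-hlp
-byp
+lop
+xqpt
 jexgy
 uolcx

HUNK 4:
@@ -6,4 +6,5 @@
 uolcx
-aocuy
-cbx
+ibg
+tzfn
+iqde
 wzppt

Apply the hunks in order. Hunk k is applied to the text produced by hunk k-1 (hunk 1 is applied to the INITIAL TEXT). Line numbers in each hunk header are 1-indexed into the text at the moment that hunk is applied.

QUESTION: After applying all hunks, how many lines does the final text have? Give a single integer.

Answer: 10

Derivation:
Hunk 1: at line 1 remove [tna,ctp] add [hlp] -> 7 lines: uhdrq ztlz hlp byp khu cbx wzppt
Hunk 2: at line 3 remove [khu] add [jexgy,uolcx,aocuy] -> 9 lines: uhdrq ztlz hlp byp jexgy uolcx aocuy cbx wzppt
Hunk 3: at line 1 remove [hlp,byp] add [lop,xqpt] -> 9 lines: uhdrq ztlz lop xqpt jexgy uolcx aocuy cbx wzppt
Hunk 4: at line 6 remove [aocuy,cbx] add [ibg,tzfn,iqde] -> 10 lines: uhdrq ztlz lop xqpt jexgy uolcx ibg tzfn iqde wzppt
Final line count: 10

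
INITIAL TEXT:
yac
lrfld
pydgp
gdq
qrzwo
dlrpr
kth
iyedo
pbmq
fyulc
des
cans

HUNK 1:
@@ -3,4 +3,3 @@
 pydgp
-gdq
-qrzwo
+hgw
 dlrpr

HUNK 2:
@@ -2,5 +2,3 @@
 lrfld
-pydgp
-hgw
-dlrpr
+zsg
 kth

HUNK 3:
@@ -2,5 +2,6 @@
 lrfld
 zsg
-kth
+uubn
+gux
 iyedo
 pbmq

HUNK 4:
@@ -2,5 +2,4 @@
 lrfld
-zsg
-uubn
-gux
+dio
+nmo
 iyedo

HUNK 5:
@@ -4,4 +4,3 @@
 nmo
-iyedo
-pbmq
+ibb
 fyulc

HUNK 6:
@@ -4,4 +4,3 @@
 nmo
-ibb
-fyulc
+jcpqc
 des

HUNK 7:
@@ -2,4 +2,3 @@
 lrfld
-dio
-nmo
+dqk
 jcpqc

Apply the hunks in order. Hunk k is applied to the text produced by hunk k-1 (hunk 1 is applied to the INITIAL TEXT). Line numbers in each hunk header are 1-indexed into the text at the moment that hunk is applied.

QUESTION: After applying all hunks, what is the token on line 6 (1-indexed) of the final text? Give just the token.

Answer: cans

Derivation:
Hunk 1: at line 3 remove [gdq,qrzwo] add [hgw] -> 11 lines: yac lrfld pydgp hgw dlrpr kth iyedo pbmq fyulc des cans
Hunk 2: at line 2 remove [pydgp,hgw,dlrpr] add [zsg] -> 9 lines: yac lrfld zsg kth iyedo pbmq fyulc des cans
Hunk 3: at line 2 remove [kth] add [uubn,gux] -> 10 lines: yac lrfld zsg uubn gux iyedo pbmq fyulc des cans
Hunk 4: at line 2 remove [zsg,uubn,gux] add [dio,nmo] -> 9 lines: yac lrfld dio nmo iyedo pbmq fyulc des cans
Hunk 5: at line 4 remove [iyedo,pbmq] add [ibb] -> 8 lines: yac lrfld dio nmo ibb fyulc des cans
Hunk 6: at line 4 remove [ibb,fyulc] add [jcpqc] -> 7 lines: yac lrfld dio nmo jcpqc des cans
Hunk 7: at line 2 remove [dio,nmo] add [dqk] -> 6 lines: yac lrfld dqk jcpqc des cans
Final line 6: cans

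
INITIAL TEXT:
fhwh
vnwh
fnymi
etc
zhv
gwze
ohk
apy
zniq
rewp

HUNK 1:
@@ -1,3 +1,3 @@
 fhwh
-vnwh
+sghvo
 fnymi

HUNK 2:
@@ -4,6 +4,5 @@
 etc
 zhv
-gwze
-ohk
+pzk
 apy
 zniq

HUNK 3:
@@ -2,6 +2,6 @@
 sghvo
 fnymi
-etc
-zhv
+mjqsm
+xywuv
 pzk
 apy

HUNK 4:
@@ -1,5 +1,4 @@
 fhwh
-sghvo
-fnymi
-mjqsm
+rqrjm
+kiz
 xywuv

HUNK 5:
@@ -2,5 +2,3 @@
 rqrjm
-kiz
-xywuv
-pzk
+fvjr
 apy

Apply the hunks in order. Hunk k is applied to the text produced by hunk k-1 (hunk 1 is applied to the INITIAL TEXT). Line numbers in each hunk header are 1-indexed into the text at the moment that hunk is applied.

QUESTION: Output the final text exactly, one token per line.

Hunk 1: at line 1 remove [vnwh] add [sghvo] -> 10 lines: fhwh sghvo fnymi etc zhv gwze ohk apy zniq rewp
Hunk 2: at line 4 remove [gwze,ohk] add [pzk] -> 9 lines: fhwh sghvo fnymi etc zhv pzk apy zniq rewp
Hunk 3: at line 2 remove [etc,zhv] add [mjqsm,xywuv] -> 9 lines: fhwh sghvo fnymi mjqsm xywuv pzk apy zniq rewp
Hunk 4: at line 1 remove [sghvo,fnymi,mjqsm] add [rqrjm,kiz] -> 8 lines: fhwh rqrjm kiz xywuv pzk apy zniq rewp
Hunk 5: at line 2 remove [kiz,xywuv,pzk] add [fvjr] -> 6 lines: fhwh rqrjm fvjr apy zniq rewp

Answer: fhwh
rqrjm
fvjr
apy
zniq
rewp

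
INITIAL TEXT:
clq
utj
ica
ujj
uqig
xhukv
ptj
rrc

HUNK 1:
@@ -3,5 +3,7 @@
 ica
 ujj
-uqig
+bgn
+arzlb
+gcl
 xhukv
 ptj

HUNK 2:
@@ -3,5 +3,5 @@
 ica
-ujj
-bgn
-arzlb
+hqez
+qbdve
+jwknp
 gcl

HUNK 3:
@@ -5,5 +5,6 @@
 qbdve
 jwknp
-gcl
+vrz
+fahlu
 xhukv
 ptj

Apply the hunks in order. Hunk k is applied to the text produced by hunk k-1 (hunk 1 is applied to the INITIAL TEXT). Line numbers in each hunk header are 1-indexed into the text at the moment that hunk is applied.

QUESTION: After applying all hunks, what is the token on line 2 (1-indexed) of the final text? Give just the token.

Hunk 1: at line 3 remove [uqig] add [bgn,arzlb,gcl] -> 10 lines: clq utj ica ujj bgn arzlb gcl xhukv ptj rrc
Hunk 2: at line 3 remove [ujj,bgn,arzlb] add [hqez,qbdve,jwknp] -> 10 lines: clq utj ica hqez qbdve jwknp gcl xhukv ptj rrc
Hunk 3: at line 5 remove [gcl] add [vrz,fahlu] -> 11 lines: clq utj ica hqez qbdve jwknp vrz fahlu xhukv ptj rrc
Final line 2: utj

Answer: utj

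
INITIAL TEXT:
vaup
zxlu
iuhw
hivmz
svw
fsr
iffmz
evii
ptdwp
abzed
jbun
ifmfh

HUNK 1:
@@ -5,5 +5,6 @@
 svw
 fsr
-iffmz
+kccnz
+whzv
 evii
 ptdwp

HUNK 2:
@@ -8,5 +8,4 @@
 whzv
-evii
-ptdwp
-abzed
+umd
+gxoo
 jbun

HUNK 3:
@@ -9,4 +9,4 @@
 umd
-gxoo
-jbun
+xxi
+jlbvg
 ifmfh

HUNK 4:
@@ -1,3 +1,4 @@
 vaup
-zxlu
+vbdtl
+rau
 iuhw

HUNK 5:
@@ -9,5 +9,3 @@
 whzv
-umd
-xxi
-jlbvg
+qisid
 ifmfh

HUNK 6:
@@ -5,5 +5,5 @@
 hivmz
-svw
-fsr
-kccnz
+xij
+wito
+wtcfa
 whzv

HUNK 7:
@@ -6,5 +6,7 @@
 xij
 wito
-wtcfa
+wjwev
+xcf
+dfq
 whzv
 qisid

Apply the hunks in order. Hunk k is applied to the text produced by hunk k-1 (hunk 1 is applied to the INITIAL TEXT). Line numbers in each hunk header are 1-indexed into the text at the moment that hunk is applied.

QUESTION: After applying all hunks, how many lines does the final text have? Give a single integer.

Answer: 13

Derivation:
Hunk 1: at line 5 remove [iffmz] add [kccnz,whzv] -> 13 lines: vaup zxlu iuhw hivmz svw fsr kccnz whzv evii ptdwp abzed jbun ifmfh
Hunk 2: at line 8 remove [evii,ptdwp,abzed] add [umd,gxoo] -> 12 lines: vaup zxlu iuhw hivmz svw fsr kccnz whzv umd gxoo jbun ifmfh
Hunk 3: at line 9 remove [gxoo,jbun] add [xxi,jlbvg] -> 12 lines: vaup zxlu iuhw hivmz svw fsr kccnz whzv umd xxi jlbvg ifmfh
Hunk 4: at line 1 remove [zxlu] add [vbdtl,rau] -> 13 lines: vaup vbdtl rau iuhw hivmz svw fsr kccnz whzv umd xxi jlbvg ifmfh
Hunk 5: at line 9 remove [umd,xxi,jlbvg] add [qisid] -> 11 lines: vaup vbdtl rau iuhw hivmz svw fsr kccnz whzv qisid ifmfh
Hunk 6: at line 5 remove [svw,fsr,kccnz] add [xij,wito,wtcfa] -> 11 lines: vaup vbdtl rau iuhw hivmz xij wito wtcfa whzv qisid ifmfh
Hunk 7: at line 6 remove [wtcfa] add [wjwev,xcf,dfq] -> 13 lines: vaup vbdtl rau iuhw hivmz xij wito wjwev xcf dfq whzv qisid ifmfh
Final line count: 13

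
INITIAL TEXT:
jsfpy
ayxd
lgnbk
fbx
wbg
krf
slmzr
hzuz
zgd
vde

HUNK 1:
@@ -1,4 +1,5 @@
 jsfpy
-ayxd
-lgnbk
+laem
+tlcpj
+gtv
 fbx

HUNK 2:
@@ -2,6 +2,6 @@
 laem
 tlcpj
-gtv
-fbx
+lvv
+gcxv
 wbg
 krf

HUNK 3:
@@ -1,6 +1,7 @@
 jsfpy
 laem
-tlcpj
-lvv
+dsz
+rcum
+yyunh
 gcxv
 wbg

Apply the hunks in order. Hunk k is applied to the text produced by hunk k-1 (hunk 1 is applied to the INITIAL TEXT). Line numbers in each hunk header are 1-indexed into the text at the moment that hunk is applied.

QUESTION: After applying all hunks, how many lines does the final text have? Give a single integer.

Answer: 12

Derivation:
Hunk 1: at line 1 remove [ayxd,lgnbk] add [laem,tlcpj,gtv] -> 11 lines: jsfpy laem tlcpj gtv fbx wbg krf slmzr hzuz zgd vde
Hunk 2: at line 2 remove [gtv,fbx] add [lvv,gcxv] -> 11 lines: jsfpy laem tlcpj lvv gcxv wbg krf slmzr hzuz zgd vde
Hunk 3: at line 1 remove [tlcpj,lvv] add [dsz,rcum,yyunh] -> 12 lines: jsfpy laem dsz rcum yyunh gcxv wbg krf slmzr hzuz zgd vde
Final line count: 12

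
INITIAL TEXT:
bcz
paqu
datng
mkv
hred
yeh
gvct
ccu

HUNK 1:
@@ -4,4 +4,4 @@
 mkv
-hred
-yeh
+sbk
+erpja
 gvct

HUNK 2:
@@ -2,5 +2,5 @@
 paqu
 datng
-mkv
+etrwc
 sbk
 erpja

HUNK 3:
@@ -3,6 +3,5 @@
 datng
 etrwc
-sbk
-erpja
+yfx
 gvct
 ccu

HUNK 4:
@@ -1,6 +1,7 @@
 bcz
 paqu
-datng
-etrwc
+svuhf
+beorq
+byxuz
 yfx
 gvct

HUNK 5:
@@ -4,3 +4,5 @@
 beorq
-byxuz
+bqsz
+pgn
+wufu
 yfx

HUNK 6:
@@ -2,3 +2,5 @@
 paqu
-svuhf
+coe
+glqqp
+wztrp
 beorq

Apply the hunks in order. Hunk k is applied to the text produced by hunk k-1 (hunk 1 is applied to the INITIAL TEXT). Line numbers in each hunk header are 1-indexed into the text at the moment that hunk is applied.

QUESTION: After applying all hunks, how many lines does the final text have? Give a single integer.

Hunk 1: at line 4 remove [hred,yeh] add [sbk,erpja] -> 8 lines: bcz paqu datng mkv sbk erpja gvct ccu
Hunk 2: at line 2 remove [mkv] add [etrwc] -> 8 lines: bcz paqu datng etrwc sbk erpja gvct ccu
Hunk 3: at line 3 remove [sbk,erpja] add [yfx] -> 7 lines: bcz paqu datng etrwc yfx gvct ccu
Hunk 4: at line 1 remove [datng,etrwc] add [svuhf,beorq,byxuz] -> 8 lines: bcz paqu svuhf beorq byxuz yfx gvct ccu
Hunk 5: at line 4 remove [byxuz] add [bqsz,pgn,wufu] -> 10 lines: bcz paqu svuhf beorq bqsz pgn wufu yfx gvct ccu
Hunk 6: at line 2 remove [svuhf] add [coe,glqqp,wztrp] -> 12 lines: bcz paqu coe glqqp wztrp beorq bqsz pgn wufu yfx gvct ccu
Final line count: 12

Answer: 12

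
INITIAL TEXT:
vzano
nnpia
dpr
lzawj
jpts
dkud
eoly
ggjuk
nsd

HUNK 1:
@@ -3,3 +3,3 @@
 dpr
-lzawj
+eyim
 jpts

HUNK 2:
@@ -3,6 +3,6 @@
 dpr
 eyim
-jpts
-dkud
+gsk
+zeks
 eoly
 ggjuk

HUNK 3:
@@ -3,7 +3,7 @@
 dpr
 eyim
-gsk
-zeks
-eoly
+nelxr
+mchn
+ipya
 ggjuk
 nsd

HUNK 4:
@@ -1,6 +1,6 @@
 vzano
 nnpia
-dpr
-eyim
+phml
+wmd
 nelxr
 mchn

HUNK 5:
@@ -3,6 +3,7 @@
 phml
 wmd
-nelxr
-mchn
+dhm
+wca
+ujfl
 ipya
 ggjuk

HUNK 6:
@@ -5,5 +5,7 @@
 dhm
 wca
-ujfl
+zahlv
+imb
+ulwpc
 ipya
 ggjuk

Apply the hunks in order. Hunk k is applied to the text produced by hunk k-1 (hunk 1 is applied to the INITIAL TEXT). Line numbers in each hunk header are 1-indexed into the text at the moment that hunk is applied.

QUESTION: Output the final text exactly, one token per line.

Answer: vzano
nnpia
phml
wmd
dhm
wca
zahlv
imb
ulwpc
ipya
ggjuk
nsd

Derivation:
Hunk 1: at line 3 remove [lzawj] add [eyim] -> 9 lines: vzano nnpia dpr eyim jpts dkud eoly ggjuk nsd
Hunk 2: at line 3 remove [jpts,dkud] add [gsk,zeks] -> 9 lines: vzano nnpia dpr eyim gsk zeks eoly ggjuk nsd
Hunk 3: at line 3 remove [gsk,zeks,eoly] add [nelxr,mchn,ipya] -> 9 lines: vzano nnpia dpr eyim nelxr mchn ipya ggjuk nsd
Hunk 4: at line 1 remove [dpr,eyim] add [phml,wmd] -> 9 lines: vzano nnpia phml wmd nelxr mchn ipya ggjuk nsd
Hunk 5: at line 3 remove [nelxr,mchn] add [dhm,wca,ujfl] -> 10 lines: vzano nnpia phml wmd dhm wca ujfl ipya ggjuk nsd
Hunk 6: at line 5 remove [ujfl] add [zahlv,imb,ulwpc] -> 12 lines: vzano nnpia phml wmd dhm wca zahlv imb ulwpc ipya ggjuk nsd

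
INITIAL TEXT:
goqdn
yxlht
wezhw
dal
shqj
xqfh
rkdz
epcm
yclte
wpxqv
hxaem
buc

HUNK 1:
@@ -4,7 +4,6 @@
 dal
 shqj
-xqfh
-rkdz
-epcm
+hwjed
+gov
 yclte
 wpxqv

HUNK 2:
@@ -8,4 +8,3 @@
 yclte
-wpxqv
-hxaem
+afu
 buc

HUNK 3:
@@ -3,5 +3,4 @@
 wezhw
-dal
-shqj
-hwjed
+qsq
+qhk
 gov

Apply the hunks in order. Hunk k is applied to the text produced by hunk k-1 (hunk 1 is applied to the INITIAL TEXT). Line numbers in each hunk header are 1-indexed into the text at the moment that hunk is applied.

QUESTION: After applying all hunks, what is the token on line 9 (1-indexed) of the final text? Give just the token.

Hunk 1: at line 4 remove [xqfh,rkdz,epcm] add [hwjed,gov] -> 11 lines: goqdn yxlht wezhw dal shqj hwjed gov yclte wpxqv hxaem buc
Hunk 2: at line 8 remove [wpxqv,hxaem] add [afu] -> 10 lines: goqdn yxlht wezhw dal shqj hwjed gov yclte afu buc
Hunk 3: at line 3 remove [dal,shqj,hwjed] add [qsq,qhk] -> 9 lines: goqdn yxlht wezhw qsq qhk gov yclte afu buc
Final line 9: buc

Answer: buc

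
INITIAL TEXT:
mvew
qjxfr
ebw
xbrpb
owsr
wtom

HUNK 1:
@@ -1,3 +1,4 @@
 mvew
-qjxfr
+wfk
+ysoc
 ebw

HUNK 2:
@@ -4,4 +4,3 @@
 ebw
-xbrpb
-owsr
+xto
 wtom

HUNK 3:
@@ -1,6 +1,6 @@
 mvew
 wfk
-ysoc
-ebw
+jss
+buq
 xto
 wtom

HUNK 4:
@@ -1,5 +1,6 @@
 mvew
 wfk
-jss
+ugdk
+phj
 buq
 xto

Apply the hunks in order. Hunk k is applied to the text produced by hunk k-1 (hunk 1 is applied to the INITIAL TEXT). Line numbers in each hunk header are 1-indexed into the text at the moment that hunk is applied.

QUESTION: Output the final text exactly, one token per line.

Hunk 1: at line 1 remove [qjxfr] add [wfk,ysoc] -> 7 lines: mvew wfk ysoc ebw xbrpb owsr wtom
Hunk 2: at line 4 remove [xbrpb,owsr] add [xto] -> 6 lines: mvew wfk ysoc ebw xto wtom
Hunk 3: at line 1 remove [ysoc,ebw] add [jss,buq] -> 6 lines: mvew wfk jss buq xto wtom
Hunk 4: at line 1 remove [jss] add [ugdk,phj] -> 7 lines: mvew wfk ugdk phj buq xto wtom

Answer: mvew
wfk
ugdk
phj
buq
xto
wtom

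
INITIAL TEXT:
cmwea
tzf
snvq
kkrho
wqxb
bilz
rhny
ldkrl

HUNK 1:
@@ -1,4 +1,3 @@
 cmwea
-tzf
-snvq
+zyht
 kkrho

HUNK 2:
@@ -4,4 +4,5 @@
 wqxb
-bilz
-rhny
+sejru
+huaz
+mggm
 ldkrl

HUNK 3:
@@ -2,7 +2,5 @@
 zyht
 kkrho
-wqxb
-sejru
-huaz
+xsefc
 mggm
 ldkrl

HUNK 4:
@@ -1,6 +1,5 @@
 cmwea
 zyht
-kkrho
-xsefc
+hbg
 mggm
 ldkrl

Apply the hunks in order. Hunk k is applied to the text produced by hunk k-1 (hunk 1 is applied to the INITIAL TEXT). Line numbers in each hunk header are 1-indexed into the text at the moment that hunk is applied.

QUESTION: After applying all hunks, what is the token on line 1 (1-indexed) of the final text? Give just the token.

Answer: cmwea

Derivation:
Hunk 1: at line 1 remove [tzf,snvq] add [zyht] -> 7 lines: cmwea zyht kkrho wqxb bilz rhny ldkrl
Hunk 2: at line 4 remove [bilz,rhny] add [sejru,huaz,mggm] -> 8 lines: cmwea zyht kkrho wqxb sejru huaz mggm ldkrl
Hunk 3: at line 2 remove [wqxb,sejru,huaz] add [xsefc] -> 6 lines: cmwea zyht kkrho xsefc mggm ldkrl
Hunk 4: at line 1 remove [kkrho,xsefc] add [hbg] -> 5 lines: cmwea zyht hbg mggm ldkrl
Final line 1: cmwea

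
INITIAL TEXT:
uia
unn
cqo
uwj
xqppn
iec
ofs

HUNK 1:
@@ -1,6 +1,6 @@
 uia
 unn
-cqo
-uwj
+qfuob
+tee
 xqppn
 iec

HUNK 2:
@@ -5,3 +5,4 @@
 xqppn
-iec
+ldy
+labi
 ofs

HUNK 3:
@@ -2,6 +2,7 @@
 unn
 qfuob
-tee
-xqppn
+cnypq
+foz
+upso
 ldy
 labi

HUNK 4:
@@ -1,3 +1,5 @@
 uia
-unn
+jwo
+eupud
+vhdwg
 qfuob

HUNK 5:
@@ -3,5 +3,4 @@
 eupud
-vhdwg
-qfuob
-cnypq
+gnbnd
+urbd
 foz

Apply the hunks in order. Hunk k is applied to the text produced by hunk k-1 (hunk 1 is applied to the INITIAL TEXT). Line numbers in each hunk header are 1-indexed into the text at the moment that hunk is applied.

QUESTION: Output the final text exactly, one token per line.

Answer: uia
jwo
eupud
gnbnd
urbd
foz
upso
ldy
labi
ofs

Derivation:
Hunk 1: at line 1 remove [cqo,uwj] add [qfuob,tee] -> 7 lines: uia unn qfuob tee xqppn iec ofs
Hunk 2: at line 5 remove [iec] add [ldy,labi] -> 8 lines: uia unn qfuob tee xqppn ldy labi ofs
Hunk 3: at line 2 remove [tee,xqppn] add [cnypq,foz,upso] -> 9 lines: uia unn qfuob cnypq foz upso ldy labi ofs
Hunk 4: at line 1 remove [unn] add [jwo,eupud,vhdwg] -> 11 lines: uia jwo eupud vhdwg qfuob cnypq foz upso ldy labi ofs
Hunk 5: at line 3 remove [vhdwg,qfuob,cnypq] add [gnbnd,urbd] -> 10 lines: uia jwo eupud gnbnd urbd foz upso ldy labi ofs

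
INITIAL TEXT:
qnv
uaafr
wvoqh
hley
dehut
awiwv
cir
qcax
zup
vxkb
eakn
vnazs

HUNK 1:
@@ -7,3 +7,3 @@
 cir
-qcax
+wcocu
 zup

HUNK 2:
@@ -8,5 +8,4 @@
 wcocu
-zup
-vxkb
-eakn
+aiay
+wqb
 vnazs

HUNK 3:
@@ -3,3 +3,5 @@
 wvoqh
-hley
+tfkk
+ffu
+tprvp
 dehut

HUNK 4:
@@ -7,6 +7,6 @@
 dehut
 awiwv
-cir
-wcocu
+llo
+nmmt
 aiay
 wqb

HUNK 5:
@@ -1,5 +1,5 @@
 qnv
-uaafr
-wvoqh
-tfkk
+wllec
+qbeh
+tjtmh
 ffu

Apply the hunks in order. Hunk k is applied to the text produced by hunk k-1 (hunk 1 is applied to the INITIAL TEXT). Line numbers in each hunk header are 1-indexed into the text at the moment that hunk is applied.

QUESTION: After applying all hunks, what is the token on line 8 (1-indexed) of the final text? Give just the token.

Answer: awiwv

Derivation:
Hunk 1: at line 7 remove [qcax] add [wcocu] -> 12 lines: qnv uaafr wvoqh hley dehut awiwv cir wcocu zup vxkb eakn vnazs
Hunk 2: at line 8 remove [zup,vxkb,eakn] add [aiay,wqb] -> 11 lines: qnv uaafr wvoqh hley dehut awiwv cir wcocu aiay wqb vnazs
Hunk 3: at line 3 remove [hley] add [tfkk,ffu,tprvp] -> 13 lines: qnv uaafr wvoqh tfkk ffu tprvp dehut awiwv cir wcocu aiay wqb vnazs
Hunk 4: at line 7 remove [cir,wcocu] add [llo,nmmt] -> 13 lines: qnv uaafr wvoqh tfkk ffu tprvp dehut awiwv llo nmmt aiay wqb vnazs
Hunk 5: at line 1 remove [uaafr,wvoqh,tfkk] add [wllec,qbeh,tjtmh] -> 13 lines: qnv wllec qbeh tjtmh ffu tprvp dehut awiwv llo nmmt aiay wqb vnazs
Final line 8: awiwv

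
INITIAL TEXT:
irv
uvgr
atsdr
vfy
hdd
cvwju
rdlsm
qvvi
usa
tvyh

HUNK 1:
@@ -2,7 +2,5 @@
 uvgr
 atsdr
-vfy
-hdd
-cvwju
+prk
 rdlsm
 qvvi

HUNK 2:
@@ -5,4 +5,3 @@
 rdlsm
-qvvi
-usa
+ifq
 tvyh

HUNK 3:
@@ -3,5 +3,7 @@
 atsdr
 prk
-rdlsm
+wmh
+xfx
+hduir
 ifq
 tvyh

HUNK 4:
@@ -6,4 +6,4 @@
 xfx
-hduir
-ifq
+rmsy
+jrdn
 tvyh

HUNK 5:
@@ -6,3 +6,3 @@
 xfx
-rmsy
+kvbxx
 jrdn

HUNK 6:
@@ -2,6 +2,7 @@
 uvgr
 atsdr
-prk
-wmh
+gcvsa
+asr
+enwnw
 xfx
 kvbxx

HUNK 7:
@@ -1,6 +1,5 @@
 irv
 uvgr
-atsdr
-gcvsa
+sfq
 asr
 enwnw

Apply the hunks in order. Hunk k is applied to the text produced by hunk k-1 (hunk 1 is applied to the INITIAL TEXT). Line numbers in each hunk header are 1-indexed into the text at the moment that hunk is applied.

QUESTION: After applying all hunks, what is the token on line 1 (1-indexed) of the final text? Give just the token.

Hunk 1: at line 2 remove [vfy,hdd,cvwju] add [prk] -> 8 lines: irv uvgr atsdr prk rdlsm qvvi usa tvyh
Hunk 2: at line 5 remove [qvvi,usa] add [ifq] -> 7 lines: irv uvgr atsdr prk rdlsm ifq tvyh
Hunk 3: at line 3 remove [rdlsm] add [wmh,xfx,hduir] -> 9 lines: irv uvgr atsdr prk wmh xfx hduir ifq tvyh
Hunk 4: at line 6 remove [hduir,ifq] add [rmsy,jrdn] -> 9 lines: irv uvgr atsdr prk wmh xfx rmsy jrdn tvyh
Hunk 5: at line 6 remove [rmsy] add [kvbxx] -> 9 lines: irv uvgr atsdr prk wmh xfx kvbxx jrdn tvyh
Hunk 6: at line 2 remove [prk,wmh] add [gcvsa,asr,enwnw] -> 10 lines: irv uvgr atsdr gcvsa asr enwnw xfx kvbxx jrdn tvyh
Hunk 7: at line 1 remove [atsdr,gcvsa] add [sfq] -> 9 lines: irv uvgr sfq asr enwnw xfx kvbxx jrdn tvyh
Final line 1: irv

Answer: irv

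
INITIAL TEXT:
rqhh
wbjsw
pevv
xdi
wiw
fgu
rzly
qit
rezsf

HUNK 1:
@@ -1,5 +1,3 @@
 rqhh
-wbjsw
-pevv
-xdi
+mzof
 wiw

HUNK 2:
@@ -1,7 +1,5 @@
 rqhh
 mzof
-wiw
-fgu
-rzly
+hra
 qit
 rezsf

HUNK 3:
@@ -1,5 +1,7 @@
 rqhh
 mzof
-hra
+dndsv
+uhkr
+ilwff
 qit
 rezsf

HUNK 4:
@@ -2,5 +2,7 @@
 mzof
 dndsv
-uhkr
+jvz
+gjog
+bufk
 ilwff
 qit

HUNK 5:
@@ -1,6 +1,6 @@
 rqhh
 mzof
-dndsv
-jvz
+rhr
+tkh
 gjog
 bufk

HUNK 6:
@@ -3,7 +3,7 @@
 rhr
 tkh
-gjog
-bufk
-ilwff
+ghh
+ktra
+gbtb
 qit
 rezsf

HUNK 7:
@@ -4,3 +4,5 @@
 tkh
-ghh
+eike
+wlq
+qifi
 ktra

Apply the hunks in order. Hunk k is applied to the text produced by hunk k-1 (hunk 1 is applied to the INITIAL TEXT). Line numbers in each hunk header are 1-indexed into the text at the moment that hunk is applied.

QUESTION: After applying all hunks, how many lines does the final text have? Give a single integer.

Answer: 11

Derivation:
Hunk 1: at line 1 remove [wbjsw,pevv,xdi] add [mzof] -> 7 lines: rqhh mzof wiw fgu rzly qit rezsf
Hunk 2: at line 1 remove [wiw,fgu,rzly] add [hra] -> 5 lines: rqhh mzof hra qit rezsf
Hunk 3: at line 1 remove [hra] add [dndsv,uhkr,ilwff] -> 7 lines: rqhh mzof dndsv uhkr ilwff qit rezsf
Hunk 4: at line 2 remove [uhkr] add [jvz,gjog,bufk] -> 9 lines: rqhh mzof dndsv jvz gjog bufk ilwff qit rezsf
Hunk 5: at line 1 remove [dndsv,jvz] add [rhr,tkh] -> 9 lines: rqhh mzof rhr tkh gjog bufk ilwff qit rezsf
Hunk 6: at line 3 remove [gjog,bufk,ilwff] add [ghh,ktra,gbtb] -> 9 lines: rqhh mzof rhr tkh ghh ktra gbtb qit rezsf
Hunk 7: at line 4 remove [ghh] add [eike,wlq,qifi] -> 11 lines: rqhh mzof rhr tkh eike wlq qifi ktra gbtb qit rezsf
Final line count: 11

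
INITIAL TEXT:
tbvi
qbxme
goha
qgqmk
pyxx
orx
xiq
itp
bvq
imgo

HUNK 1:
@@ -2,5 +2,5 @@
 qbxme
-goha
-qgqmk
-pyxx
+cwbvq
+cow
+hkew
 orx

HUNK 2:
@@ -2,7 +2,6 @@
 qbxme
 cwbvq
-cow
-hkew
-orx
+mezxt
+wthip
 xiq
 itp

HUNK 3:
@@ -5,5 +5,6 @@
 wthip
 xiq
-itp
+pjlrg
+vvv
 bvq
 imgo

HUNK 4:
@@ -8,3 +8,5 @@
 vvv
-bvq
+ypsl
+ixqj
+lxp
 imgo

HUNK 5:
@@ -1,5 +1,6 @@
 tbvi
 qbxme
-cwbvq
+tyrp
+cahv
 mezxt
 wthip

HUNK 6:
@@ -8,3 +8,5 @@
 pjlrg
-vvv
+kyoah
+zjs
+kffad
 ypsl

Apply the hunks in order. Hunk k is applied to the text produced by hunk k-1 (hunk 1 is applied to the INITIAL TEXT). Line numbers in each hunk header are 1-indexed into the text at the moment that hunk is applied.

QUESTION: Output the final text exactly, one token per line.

Hunk 1: at line 2 remove [goha,qgqmk,pyxx] add [cwbvq,cow,hkew] -> 10 lines: tbvi qbxme cwbvq cow hkew orx xiq itp bvq imgo
Hunk 2: at line 2 remove [cow,hkew,orx] add [mezxt,wthip] -> 9 lines: tbvi qbxme cwbvq mezxt wthip xiq itp bvq imgo
Hunk 3: at line 5 remove [itp] add [pjlrg,vvv] -> 10 lines: tbvi qbxme cwbvq mezxt wthip xiq pjlrg vvv bvq imgo
Hunk 4: at line 8 remove [bvq] add [ypsl,ixqj,lxp] -> 12 lines: tbvi qbxme cwbvq mezxt wthip xiq pjlrg vvv ypsl ixqj lxp imgo
Hunk 5: at line 1 remove [cwbvq] add [tyrp,cahv] -> 13 lines: tbvi qbxme tyrp cahv mezxt wthip xiq pjlrg vvv ypsl ixqj lxp imgo
Hunk 6: at line 8 remove [vvv] add [kyoah,zjs,kffad] -> 15 lines: tbvi qbxme tyrp cahv mezxt wthip xiq pjlrg kyoah zjs kffad ypsl ixqj lxp imgo

Answer: tbvi
qbxme
tyrp
cahv
mezxt
wthip
xiq
pjlrg
kyoah
zjs
kffad
ypsl
ixqj
lxp
imgo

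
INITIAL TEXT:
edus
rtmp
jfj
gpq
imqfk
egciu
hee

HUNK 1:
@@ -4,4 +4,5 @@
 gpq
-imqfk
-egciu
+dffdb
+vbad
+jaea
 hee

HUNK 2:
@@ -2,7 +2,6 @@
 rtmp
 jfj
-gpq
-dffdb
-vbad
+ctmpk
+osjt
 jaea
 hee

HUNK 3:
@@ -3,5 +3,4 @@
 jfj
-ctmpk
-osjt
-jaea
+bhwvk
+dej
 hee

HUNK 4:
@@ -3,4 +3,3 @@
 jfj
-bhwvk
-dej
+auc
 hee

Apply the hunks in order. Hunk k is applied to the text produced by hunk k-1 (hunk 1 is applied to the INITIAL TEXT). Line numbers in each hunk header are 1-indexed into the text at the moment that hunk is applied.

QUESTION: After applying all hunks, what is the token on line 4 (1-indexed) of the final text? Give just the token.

Hunk 1: at line 4 remove [imqfk,egciu] add [dffdb,vbad,jaea] -> 8 lines: edus rtmp jfj gpq dffdb vbad jaea hee
Hunk 2: at line 2 remove [gpq,dffdb,vbad] add [ctmpk,osjt] -> 7 lines: edus rtmp jfj ctmpk osjt jaea hee
Hunk 3: at line 3 remove [ctmpk,osjt,jaea] add [bhwvk,dej] -> 6 lines: edus rtmp jfj bhwvk dej hee
Hunk 4: at line 3 remove [bhwvk,dej] add [auc] -> 5 lines: edus rtmp jfj auc hee
Final line 4: auc

Answer: auc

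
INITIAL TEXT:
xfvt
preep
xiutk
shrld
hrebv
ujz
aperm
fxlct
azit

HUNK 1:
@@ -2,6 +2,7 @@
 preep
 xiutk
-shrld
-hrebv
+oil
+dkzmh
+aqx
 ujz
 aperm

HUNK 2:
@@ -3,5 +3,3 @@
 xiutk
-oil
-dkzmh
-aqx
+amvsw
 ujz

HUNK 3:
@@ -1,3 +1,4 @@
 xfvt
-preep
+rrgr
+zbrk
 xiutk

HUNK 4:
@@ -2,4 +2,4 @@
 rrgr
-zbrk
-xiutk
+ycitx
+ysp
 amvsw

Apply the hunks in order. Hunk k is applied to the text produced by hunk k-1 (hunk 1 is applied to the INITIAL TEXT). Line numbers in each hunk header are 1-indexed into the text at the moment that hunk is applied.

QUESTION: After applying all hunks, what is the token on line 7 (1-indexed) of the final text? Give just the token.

Answer: aperm

Derivation:
Hunk 1: at line 2 remove [shrld,hrebv] add [oil,dkzmh,aqx] -> 10 lines: xfvt preep xiutk oil dkzmh aqx ujz aperm fxlct azit
Hunk 2: at line 3 remove [oil,dkzmh,aqx] add [amvsw] -> 8 lines: xfvt preep xiutk amvsw ujz aperm fxlct azit
Hunk 3: at line 1 remove [preep] add [rrgr,zbrk] -> 9 lines: xfvt rrgr zbrk xiutk amvsw ujz aperm fxlct azit
Hunk 4: at line 2 remove [zbrk,xiutk] add [ycitx,ysp] -> 9 lines: xfvt rrgr ycitx ysp amvsw ujz aperm fxlct azit
Final line 7: aperm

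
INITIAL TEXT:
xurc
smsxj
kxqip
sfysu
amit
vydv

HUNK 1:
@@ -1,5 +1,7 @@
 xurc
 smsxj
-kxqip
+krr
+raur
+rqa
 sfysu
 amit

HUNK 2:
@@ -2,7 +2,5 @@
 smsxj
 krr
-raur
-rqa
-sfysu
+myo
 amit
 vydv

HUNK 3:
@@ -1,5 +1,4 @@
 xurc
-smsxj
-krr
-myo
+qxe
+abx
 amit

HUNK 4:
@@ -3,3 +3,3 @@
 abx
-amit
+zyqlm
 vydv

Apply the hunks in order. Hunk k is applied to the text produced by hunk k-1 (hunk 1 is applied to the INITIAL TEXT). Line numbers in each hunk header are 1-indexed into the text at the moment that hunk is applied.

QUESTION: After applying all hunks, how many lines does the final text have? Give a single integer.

Answer: 5

Derivation:
Hunk 1: at line 1 remove [kxqip] add [krr,raur,rqa] -> 8 lines: xurc smsxj krr raur rqa sfysu amit vydv
Hunk 2: at line 2 remove [raur,rqa,sfysu] add [myo] -> 6 lines: xurc smsxj krr myo amit vydv
Hunk 3: at line 1 remove [smsxj,krr,myo] add [qxe,abx] -> 5 lines: xurc qxe abx amit vydv
Hunk 4: at line 3 remove [amit] add [zyqlm] -> 5 lines: xurc qxe abx zyqlm vydv
Final line count: 5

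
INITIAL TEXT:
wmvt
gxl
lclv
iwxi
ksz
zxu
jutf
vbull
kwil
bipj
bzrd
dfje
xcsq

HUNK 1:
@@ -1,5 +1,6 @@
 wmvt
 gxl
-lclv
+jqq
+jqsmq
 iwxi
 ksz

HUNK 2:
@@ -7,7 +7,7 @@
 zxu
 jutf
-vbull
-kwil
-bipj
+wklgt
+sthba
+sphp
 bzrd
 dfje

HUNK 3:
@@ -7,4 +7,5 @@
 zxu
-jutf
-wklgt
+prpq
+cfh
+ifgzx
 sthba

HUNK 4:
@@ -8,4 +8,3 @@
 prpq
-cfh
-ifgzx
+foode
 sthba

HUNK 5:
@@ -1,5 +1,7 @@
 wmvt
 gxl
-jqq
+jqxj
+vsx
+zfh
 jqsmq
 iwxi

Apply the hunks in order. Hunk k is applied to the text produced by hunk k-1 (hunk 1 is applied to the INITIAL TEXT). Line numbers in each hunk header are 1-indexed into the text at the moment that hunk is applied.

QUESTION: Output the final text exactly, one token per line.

Hunk 1: at line 1 remove [lclv] add [jqq,jqsmq] -> 14 lines: wmvt gxl jqq jqsmq iwxi ksz zxu jutf vbull kwil bipj bzrd dfje xcsq
Hunk 2: at line 7 remove [vbull,kwil,bipj] add [wklgt,sthba,sphp] -> 14 lines: wmvt gxl jqq jqsmq iwxi ksz zxu jutf wklgt sthba sphp bzrd dfje xcsq
Hunk 3: at line 7 remove [jutf,wklgt] add [prpq,cfh,ifgzx] -> 15 lines: wmvt gxl jqq jqsmq iwxi ksz zxu prpq cfh ifgzx sthba sphp bzrd dfje xcsq
Hunk 4: at line 8 remove [cfh,ifgzx] add [foode] -> 14 lines: wmvt gxl jqq jqsmq iwxi ksz zxu prpq foode sthba sphp bzrd dfje xcsq
Hunk 5: at line 1 remove [jqq] add [jqxj,vsx,zfh] -> 16 lines: wmvt gxl jqxj vsx zfh jqsmq iwxi ksz zxu prpq foode sthba sphp bzrd dfje xcsq

Answer: wmvt
gxl
jqxj
vsx
zfh
jqsmq
iwxi
ksz
zxu
prpq
foode
sthba
sphp
bzrd
dfje
xcsq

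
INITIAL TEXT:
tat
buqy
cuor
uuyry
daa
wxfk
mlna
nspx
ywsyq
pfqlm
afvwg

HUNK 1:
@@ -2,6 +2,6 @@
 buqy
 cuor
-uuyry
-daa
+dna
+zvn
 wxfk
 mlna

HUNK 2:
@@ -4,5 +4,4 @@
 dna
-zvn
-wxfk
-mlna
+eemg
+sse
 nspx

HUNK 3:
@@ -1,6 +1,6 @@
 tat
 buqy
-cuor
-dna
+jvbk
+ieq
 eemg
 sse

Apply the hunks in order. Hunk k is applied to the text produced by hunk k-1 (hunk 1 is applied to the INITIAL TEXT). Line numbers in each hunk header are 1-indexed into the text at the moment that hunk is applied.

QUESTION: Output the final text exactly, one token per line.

Answer: tat
buqy
jvbk
ieq
eemg
sse
nspx
ywsyq
pfqlm
afvwg

Derivation:
Hunk 1: at line 2 remove [uuyry,daa] add [dna,zvn] -> 11 lines: tat buqy cuor dna zvn wxfk mlna nspx ywsyq pfqlm afvwg
Hunk 2: at line 4 remove [zvn,wxfk,mlna] add [eemg,sse] -> 10 lines: tat buqy cuor dna eemg sse nspx ywsyq pfqlm afvwg
Hunk 3: at line 1 remove [cuor,dna] add [jvbk,ieq] -> 10 lines: tat buqy jvbk ieq eemg sse nspx ywsyq pfqlm afvwg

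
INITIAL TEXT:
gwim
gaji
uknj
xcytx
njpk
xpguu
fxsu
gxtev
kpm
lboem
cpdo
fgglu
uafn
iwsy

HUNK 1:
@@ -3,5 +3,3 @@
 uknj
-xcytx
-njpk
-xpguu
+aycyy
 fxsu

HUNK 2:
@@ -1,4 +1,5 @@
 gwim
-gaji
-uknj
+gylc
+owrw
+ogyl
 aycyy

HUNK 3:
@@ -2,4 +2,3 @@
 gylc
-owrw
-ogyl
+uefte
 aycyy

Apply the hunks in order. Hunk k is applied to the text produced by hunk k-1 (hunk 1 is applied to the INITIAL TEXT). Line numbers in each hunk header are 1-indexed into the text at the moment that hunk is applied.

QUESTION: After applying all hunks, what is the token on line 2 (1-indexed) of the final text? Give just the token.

Answer: gylc

Derivation:
Hunk 1: at line 3 remove [xcytx,njpk,xpguu] add [aycyy] -> 12 lines: gwim gaji uknj aycyy fxsu gxtev kpm lboem cpdo fgglu uafn iwsy
Hunk 2: at line 1 remove [gaji,uknj] add [gylc,owrw,ogyl] -> 13 lines: gwim gylc owrw ogyl aycyy fxsu gxtev kpm lboem cpdo fgglu uafn iwsy
Hunk 3: at line 2 remove [owrw,ogyl] add [uefte] -> 12 lines: gwim gylc uefte aycyy fxsu gxtev kpm lboem cpdo fgglu uafn iwsy
Final line 2: gylc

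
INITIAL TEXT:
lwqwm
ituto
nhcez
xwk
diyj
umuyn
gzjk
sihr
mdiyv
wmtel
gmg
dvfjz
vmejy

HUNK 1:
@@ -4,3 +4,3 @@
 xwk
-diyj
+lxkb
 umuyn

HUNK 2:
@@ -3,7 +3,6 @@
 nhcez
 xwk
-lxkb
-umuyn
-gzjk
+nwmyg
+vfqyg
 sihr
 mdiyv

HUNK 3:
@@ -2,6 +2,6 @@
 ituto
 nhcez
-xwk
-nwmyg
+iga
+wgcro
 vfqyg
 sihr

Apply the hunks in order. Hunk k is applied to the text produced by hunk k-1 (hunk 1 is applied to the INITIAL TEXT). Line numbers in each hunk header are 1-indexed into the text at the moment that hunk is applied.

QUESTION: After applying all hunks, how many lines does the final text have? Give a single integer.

Answer: 12

Derivation:
Hunk 1: at line 4 remove [diyj] add [lxkb] -> 13 lines: lwqwm ituto nhcez xwk lxkb umuyn gzjk sihr mdiyv wmtel gmg dvfjz vmejy
Hunk 2: at line 3 remove [lxkb,umuyn,gzjk] add [nwmyg,vfqyg] -> 12 lines: lwqwm ituto nhcez xwk nwmyg vfqyg sihr mdiyv wmtel gmg dvfjz vmejy
Hunk 3: at line 2 remove [xwk,nwmyg] add [iga,wgcro] -> 12 lines: lwqwm ituto nhcez iga wgcro vfqyg sihr mdiyv wmtel gmg dvfjz vmejy
Final line count: 12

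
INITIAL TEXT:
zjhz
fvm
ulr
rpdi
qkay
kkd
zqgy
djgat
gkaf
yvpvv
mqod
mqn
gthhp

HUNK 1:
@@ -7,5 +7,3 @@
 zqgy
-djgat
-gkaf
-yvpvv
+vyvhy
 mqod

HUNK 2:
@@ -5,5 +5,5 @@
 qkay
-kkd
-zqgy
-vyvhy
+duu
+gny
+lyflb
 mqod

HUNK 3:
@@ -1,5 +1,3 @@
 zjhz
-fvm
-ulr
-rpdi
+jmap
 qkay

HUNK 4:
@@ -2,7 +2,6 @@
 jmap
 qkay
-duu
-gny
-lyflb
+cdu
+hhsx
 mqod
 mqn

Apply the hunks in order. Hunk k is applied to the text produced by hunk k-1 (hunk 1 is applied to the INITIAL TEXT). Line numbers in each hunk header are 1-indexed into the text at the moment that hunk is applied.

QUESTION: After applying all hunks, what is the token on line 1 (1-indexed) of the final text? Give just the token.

Answer: zjhz

Derivation:
Hunk 1: at line 7 remove [djgat,gkaf,yvpvv] add [vyvhy] -> 11 lines: zjhz fvm ulr rpdi qkay kkd zqgy vyvhy mqod mqn gthhp
Hunk 2: at line 5 remove [kkd,zqgy,vyvhy] add [duu,gny,lyflb] -> 11 lines: zjhz fvm ulr rpdi qkay duu gny lyflb mqod mqn gthhp
Hunk 3: at line 1 remove [fvm,ulr,rpdi] add [jmap] -> 9 lines: zjhz jmap qkay duu gny lyflb mqod mqn gthhp
Hunk 4: at line 2 remove [duu,gny,lyflb] add [cdu,hhsx] -> 8 lines: zjhz jmap qkay cdu hhsx mqod mqn gthhp
Final line 1: zjhz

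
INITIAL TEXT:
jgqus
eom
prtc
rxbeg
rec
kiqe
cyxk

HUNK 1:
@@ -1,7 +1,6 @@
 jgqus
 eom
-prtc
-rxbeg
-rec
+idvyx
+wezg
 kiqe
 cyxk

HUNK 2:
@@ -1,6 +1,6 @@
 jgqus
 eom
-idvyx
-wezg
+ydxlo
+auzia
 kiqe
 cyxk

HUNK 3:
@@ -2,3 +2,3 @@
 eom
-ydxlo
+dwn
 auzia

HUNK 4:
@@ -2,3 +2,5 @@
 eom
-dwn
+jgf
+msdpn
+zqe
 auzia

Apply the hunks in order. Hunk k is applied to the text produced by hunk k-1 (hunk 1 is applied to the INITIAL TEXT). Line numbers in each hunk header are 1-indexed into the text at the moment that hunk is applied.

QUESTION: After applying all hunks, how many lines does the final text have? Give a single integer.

Hunk 1: at line 1 remove [prtc,rxbeg,rec] add [idvyx,wezg] -> 6 lines: jgqus eom idvyx wezg kiqe cyxk
Hunk 2: at line 1 remove [idvyx,wezg] add [ydxlo,auzia] -> 6 lines: jgqus eom ydxlo auzia kiqe cyxk
Hunk 3: at line 2 remove [ydxlo] add [dwn] -> 6 lines: jgqus eom dwn auzia kiqe cyxk
Hunk 4: at line 2 remove [dwn] add [jgf,msdpn,zqe] -> 8 lines: jgqus eom jgf msdpn zqe auzia kiqe cyxk
Final line count: 8

Answer: 8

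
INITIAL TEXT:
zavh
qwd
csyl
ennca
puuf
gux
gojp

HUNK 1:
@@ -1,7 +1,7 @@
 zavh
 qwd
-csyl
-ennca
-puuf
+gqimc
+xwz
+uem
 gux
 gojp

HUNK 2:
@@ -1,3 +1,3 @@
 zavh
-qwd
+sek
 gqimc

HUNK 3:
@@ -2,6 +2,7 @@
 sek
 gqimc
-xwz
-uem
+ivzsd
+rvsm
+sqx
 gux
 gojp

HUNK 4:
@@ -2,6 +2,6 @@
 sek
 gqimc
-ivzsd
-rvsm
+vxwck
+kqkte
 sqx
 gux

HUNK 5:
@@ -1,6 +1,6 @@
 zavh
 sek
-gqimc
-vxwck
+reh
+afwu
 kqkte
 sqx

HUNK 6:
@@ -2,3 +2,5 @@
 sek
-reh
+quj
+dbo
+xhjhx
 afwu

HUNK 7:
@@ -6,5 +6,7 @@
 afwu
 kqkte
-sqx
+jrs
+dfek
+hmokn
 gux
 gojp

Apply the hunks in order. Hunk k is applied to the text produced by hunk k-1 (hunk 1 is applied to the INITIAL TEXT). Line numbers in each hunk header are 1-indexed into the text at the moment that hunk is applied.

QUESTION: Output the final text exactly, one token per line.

Answer: zavh
sek
quj
dbo
xhjhx
afwu
kqkte
jrs
dfek
hmokn
gux
gojp

Derivation:
Hunk 1: at line 1 remove [csyl,ennca,puuf] add [gqimc,xwz,uem] -> 7 lines: zavh qwd gqimc xwz uem gux gojp
Hunk 2: at line 1 remove [qwd] add [sek] -> 7 lines: zavh sek gqimc xwz uem gux gojp
Hunk 3: at line 2 remove [xwz,uem] add [ivzsd,rvsm,sqx] -> 8 lines: zavh sek gqimc ivzsd rvsm sqx gux gojp
Hunk 4: at line 2 remove [ivzsd,rvsm] add [vxwck,kqkte] -> 8 lines: zavh sek gqimc vxwck kqkte sqx gux gojp
Hunk 5: at line 1 remove [gqimc,vxwck] add [reh,afwu] -> 8 lines: zavh sek reh afwu kqkte sqx gux gojp
Hunk 6: at line 2 remove [reh] add [quj,dbo,xhjhx] -> 10 lines: zavh sek quj dbo xhjhx afwu kqkte sqx gux gojp
Hunk 7: at line 6 remove [sqx] add [jrs,dfek,hmokn] -> 12 lines: zavh sek quj dbo xhjhx afwu kqkte jrs dfek hmokn gux gojp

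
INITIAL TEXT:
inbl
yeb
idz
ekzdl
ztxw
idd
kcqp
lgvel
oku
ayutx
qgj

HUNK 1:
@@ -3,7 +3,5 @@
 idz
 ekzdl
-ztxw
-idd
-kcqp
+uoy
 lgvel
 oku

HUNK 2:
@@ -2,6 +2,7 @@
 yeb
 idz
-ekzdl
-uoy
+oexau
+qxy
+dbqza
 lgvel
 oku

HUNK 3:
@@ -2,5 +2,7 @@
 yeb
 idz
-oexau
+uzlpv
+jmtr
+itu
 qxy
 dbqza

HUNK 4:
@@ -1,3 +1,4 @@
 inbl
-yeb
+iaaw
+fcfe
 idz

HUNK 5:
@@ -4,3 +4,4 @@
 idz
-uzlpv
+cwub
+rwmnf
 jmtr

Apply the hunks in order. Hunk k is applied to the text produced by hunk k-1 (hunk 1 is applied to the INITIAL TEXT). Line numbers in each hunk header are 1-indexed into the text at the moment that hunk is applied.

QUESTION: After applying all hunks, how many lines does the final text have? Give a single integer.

Answer: 14

Derivation:
Hunk 1: at line 3 remove [ztxw,idd,kcqp] add [uoy] -> 9 lines: inbl yeb idz ekzdl uoy lgvel oku ayutx qgj
Hunk 2: at line 2 remove [ekzdl,uoy] add [oexau,qxy,dbqza] -> 10 lines: inbl yeb idz oexau qxy dbqza lgvel oku ayutx qgj
Hunk 3: at line 2 remove [oexau] add [uzlpv,jmtr,itu] -> 12 lines: inbl yeb idz uzlpv jmtr itu qxy dbqza lgvel oku ayutx qgj
Hunk 4: at line 1 remove [yeb] add [iaaw,fcfe] -> 13 lines: inbl iaaw fcfe idz uzlpv jmtr itu qxy dbqza lgvel oku ayutx qgj
Hunk 5: at line 4 remove [uzlpv] add [cwub,rwmnf] -> 14 lines: inbl iaaw fcfe idz cwub rwmnf jmtr itu qxy dbqza lgvel oku ayutx qgj
Final line count: 14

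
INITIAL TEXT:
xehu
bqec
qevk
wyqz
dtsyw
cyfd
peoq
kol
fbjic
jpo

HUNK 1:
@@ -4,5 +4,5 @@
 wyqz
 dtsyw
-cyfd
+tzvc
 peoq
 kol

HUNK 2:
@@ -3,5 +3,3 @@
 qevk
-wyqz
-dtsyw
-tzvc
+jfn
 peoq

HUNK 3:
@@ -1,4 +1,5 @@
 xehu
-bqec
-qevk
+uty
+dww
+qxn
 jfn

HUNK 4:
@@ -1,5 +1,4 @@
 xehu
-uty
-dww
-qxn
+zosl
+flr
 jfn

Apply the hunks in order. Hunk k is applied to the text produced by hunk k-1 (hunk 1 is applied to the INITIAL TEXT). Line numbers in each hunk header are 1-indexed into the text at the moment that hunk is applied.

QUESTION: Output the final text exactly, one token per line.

Hunk 1: at line 4 remove [cyfd] add [tzvc] -> 10 lines: xehu bqec qevk wyqz dtsyw tzvc peoq kol fbjic jpo
Hunk 2: at line 3 remove [wyqz,dtsyw,tzvc] add [jfn] -> 8 lines: xehu bqec qevk jfn peoq kol fbjic jpo
Hunk 3: at line 1 remove [bqec,qevk] add [uty,dww,qxn] -> 9 lines: xehu uty dww qxn jfn peoq kol fbjic jpo
Hunk 4: at line 1 remove [uty,dww,qxn] add [zosl,flr] -> 8 lines: xehu zosl flr jfn peoq kol fbjic jpo

Answer: xehu
zosl
flr
jfn
peoq
kol
fbjic
jpo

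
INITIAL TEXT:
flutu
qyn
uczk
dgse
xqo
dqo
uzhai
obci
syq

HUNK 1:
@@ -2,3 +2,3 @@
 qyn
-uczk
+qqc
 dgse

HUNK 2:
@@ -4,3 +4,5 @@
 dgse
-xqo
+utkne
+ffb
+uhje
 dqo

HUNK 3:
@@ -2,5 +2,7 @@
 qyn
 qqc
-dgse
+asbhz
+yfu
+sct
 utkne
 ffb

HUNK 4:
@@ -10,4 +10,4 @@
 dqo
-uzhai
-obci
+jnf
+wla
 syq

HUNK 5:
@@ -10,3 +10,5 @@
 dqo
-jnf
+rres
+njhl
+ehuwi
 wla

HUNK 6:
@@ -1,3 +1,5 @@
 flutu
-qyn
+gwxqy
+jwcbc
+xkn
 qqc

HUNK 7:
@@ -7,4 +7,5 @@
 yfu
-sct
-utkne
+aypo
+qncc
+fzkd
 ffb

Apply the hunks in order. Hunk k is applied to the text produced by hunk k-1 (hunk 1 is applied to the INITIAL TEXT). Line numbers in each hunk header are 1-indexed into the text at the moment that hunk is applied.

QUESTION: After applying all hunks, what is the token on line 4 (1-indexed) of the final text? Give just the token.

Hunk 1: at line 2 remove [uczk] add [qqc] -> 9 lines: flutu qyn qqc dgse xqo dqo uzhai obci syq
Hunk 2: at line 4 remove [xqo] add [utkne,ffb,uhje] -> 11 lines: flutu qyn qqc dgse utkne ffb uhje dqo uzhai obci syq
Hunk 3: at line 2 remove [dgse] add [asbhz,yfu,sct] -> 13 lines: flutu qyn qqc asbhz yfu sct utkne ffb uhje dqo uzhai obci syq
Hunk 4: at line 10 remove [uzhai,obci] add [jnf,wla] -> 13 lines: flutu qyn qqc asbhz yfu sct utkne ffb uhje dqo jnf wla syq
Hunk 5: at line 10 remove [jnf] add [rres,njhl,ehuwi] -> 15 lines: flutu qyn qqc asbhz yfu sct utkne ffb uhje dqo rres njhl ehuwi wla syq
Hunk 6: at line 1 remove [qyn] add [gwxqy,jwcbc,xkn] -> 17 lines: flutu gwxqy jwcbc xkn qqc asbhz yfu sct utkne ffb uhje dqo rres njhl ehuwi wla syq
Hunk 7: at line 7 remove [sct,utkne] add [aypo,qncc,fzkd] -> 18 lines: flutu gwxqy jwcbc xkn qqc asbhz yfu aypo qncc fzkd ffb uhje dqo rres njhl ehuwi wla syq
Final line 4: xkn

Answer: xkn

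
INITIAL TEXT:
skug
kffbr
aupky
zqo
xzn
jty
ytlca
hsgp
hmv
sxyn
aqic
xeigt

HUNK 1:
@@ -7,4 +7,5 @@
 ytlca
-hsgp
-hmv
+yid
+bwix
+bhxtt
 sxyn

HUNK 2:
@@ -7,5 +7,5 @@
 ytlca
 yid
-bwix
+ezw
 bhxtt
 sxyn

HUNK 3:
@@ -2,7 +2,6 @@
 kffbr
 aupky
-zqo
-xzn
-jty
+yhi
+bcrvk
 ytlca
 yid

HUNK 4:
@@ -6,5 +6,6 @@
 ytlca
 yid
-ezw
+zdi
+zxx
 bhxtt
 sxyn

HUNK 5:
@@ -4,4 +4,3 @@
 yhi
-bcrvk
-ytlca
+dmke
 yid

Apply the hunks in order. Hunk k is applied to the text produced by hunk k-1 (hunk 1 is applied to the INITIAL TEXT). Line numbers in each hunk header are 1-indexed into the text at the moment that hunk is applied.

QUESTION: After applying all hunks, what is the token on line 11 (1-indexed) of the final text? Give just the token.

Hunk 1: at line 7 remove [hsgp,hmv] add [yid,bwix,bhxtt] -> 13 lines: skug kffbr aupky zqo xzn jty ytlca yid bwix bhxtt sxyn aqic xeigt
Hunk 2: at line 7 remove [bwix] add [ezw] -> 13 lines: skug kffbr aupky zqo xzn jty ytlca yid ezw bhxtt sxyn aqic xeigt
Hunk 3: at line 2 remove [zqo,xzn,jty] add [yhi,bcrvk] -> 12 lines: skug kffbr aupky yhi bcrvk ytlca yid ezw bhxtt sxyn aqic xeigt
Hunk 4: at line 6 remove [ezw] add [zdi,zxx] -> 13 lines: skug kffbr aupky yhi bcrvk ytlca yid zdi zxx bhxtt sxyn aqic xeigt
Hunk 5: at line 4 remove [bcrvk,ytlca] add [dmke] -> 12 lines: skug kffbr aupky yhi dmke yid zdi zxx bhxtt sxyn aqic xeigt
Final line 11: aqic

Answer: aqic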